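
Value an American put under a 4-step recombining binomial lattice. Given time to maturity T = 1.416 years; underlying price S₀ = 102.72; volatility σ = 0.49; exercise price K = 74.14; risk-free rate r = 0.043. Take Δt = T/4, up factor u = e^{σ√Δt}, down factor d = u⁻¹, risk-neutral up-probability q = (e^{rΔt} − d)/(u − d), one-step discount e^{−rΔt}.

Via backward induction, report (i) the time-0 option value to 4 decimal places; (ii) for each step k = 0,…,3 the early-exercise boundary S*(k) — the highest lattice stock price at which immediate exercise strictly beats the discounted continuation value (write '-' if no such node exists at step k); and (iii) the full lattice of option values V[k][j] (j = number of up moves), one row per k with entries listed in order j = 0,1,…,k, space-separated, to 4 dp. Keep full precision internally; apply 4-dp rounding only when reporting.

Δt=0.35400  u=1.33849  d=0.74711  q=0.45356  discount=0.98489
step 4 (expiry): payoffs max(K−S,0) = 42.1364 16.8041 0.0000 0.0000 0.0000
step 3: (k=3,j=0): S=42.8364, (K−S)⁺=31.3036, hold=30.1836 ⇒ V=31.3036 exercise | (k=3,j=1): S=76.7434, (K−S)⁺=0.0000, hold=9.0436 ⇒ V=9.0436 continue | (k=3,j=2): S=137.4894, (K−S)⁺=0.0000, hold=0.0000 ⇒ V=0.0000 continue | (k=3,j=3): S=246.3186, (K−S)⁺=0.0000, hold=0.0000 ⇒ V=0.0000 continue  boundary S*=42.8364
step 2: (k=2,j=0): S=57.3359, (K−S)⁺=16.8041, hold=20.8869 ⇒ V=20.8869 continue | (k=2,j=1): S=102.7200, (K−S)⁺=0.0000, hold=4.8671 ⇒ V=4.8671 continue | (k=2,j=2): S=184.0277, (K−S)⁺=0.0000, hold=0.0000 ⇒ V=0.0000 continue  boundary S*=-
step 1: (k=1,j=0): S=76.7434, (K−S)⁺=0.0000, hold=13.4151 ⇒ V=13.4151 continue | (k=1,j=1): S=137.4894, (K−S)⁺=0.0000, hold=2.6194 ⇒ V=2.6194 continue  boundary S*=-
step 0: (k=0,j=0): S=102.7200, (K−S)⁺=0.0000, hold=8.3899 ⇒ V=8.3899 continue  boundary S*=-

price = 8.3899
boundary = - - - 42.8364
tree:
8.3899
13.4151 2.6194
20.8869 4.8671 0.0000
31.3036 9.0436 0.0000 0.0000
42.1364 16.8041 0.0000 0.0000 0.0000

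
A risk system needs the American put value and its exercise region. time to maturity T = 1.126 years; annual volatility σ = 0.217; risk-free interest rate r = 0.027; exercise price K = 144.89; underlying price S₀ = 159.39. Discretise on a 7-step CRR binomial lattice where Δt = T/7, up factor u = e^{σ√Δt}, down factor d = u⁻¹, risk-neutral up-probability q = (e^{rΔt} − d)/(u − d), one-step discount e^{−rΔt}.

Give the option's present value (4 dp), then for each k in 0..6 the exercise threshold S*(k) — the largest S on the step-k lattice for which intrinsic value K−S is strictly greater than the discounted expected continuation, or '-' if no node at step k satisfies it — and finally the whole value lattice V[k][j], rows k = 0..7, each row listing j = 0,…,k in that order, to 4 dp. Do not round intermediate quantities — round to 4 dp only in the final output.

Δt=0.16086, u=1.09093, d=0.91665, q=0.50323, disc=e^(-rΔt)=0.99567
k=7 terminal: V=max(K-S,0) → 58.2182 41.7391 22.1268 0.0000 0.0000 0.0000 0.0000 0.0000
k=6: j=0 S=94.5530 intr=50.3370 cont=49.7091 V=50.3370[EX]; j=1 S=112.5306 intr=32.3594 cont=31.7315 V=32.3594[EX]; j=2 S=133.9263 intr=10.9637 cont=10.9443 V=10.9637[EX]; j=3 S=159.3900 intr=0.0000 cont=0.0000 V=0.0000[hold]; j=4 S=189.6952 intr=0.0000 cont=0.0000 V=0.0000[hold]; j=5 S=225.7623 intr=0.0000 cont=0.0000 V=0.0000[hold]; j=6 S=268.6870 intr=0.0000 cont=0.0000 V=0.0000[hold]  S*(6)=133.9263
k=5: j=0 S=103.1509 intr=41.7391 cont=41.1112 V=41.7391[EX]; j=1 S=122.7632 intr=22.1268 cont=21.4989 V=22.1268[EX]; j=2 S=146.1045 intr=0.0000 cont=5.4228 V=5.4228[hold]; j=3 S=173.8836 intr=0.0000 cont=0.0000 V=0.0000[hold]; j=4 S=206.9445 intr=0.0000 cont=0.0000 V=0.0000[hold]; j=5 S=246.2913 intr=0.0000 cont=0.0000 V=0.0000[hold]  S*(5)=122.7632
k=4: j=0 S=112.5306 intr=32.3594 cont=31.7315 V=32.3594[EX]; j=1 S=133.9263 intr=10.9637 cont=13.6614 V=13.6614[hold]; j=2 S=159.3900 intr=0.0000 cont=2.6822 V=2.6822[hold]; j=3 S=189.6952 intr=0.0000 cont=0.0000 V=0.0000[hold]; j=4 S=225.7623 intr=0.0000 cont=0.0000 V=0.0000[hold]  S*(4)=112.5306
k=3: j=0 S=122.7632 intr=22.1268 cont=22.8505 V=22.8505[hold]; j=1 S=146.1045 intr=0.0000 cont=8.1011 V=8.1011[hold]; j=2 S=173.8836 intr=0.0000 cont=1.3267 V=1.3267[hold]; j=3 S=206.9445 intr=0.0000 cont=0.0000 V=0.0000[hold]  S*(3)=-
k=2: j=0 S=133.9263 intr=10.9637 cont=15.3613 V=15.3613[hold]; j=1 S=159.3900 intr=0.0000 cont=4.6717 V=4.6717[hold]; j=2 S=189.6952 intr=0.0000 cont=0.6562 V=0.6562[hold]  S*(2)=-
k=1: j=0 S=146.1045 intr=0.0000 cont=9.9387 V=9.9387[hold]; j=1 S=173.8836 intr=0.0000 cont=2.6395 V=2.6395[hold]  S*(1)=-
k=0: j=0 S=159.3900 intr=0.0000 cont=6.2384 V=6.2384[hold]  S*(0)=-

price = 6.2384
boundary = - - - - 112.5306 122.7632 133.9263
tree:
6.2384
9.9387 2.6395
15.3613 4.6717 0.6562
22.8505 8.1011 1.3267 0.0000
32.3594 13.6614 2.6822 0.0000 0.0000
41.7391 22.1268 5.4228 0.0000 0.0000 0.0000
50.3370 32.3594 10.9637 0.0000 0.0000 0.0000 0.0000
58.2182 41.7391 22.1268 0.0000 0.0000 0.0000 0.0000 0.0000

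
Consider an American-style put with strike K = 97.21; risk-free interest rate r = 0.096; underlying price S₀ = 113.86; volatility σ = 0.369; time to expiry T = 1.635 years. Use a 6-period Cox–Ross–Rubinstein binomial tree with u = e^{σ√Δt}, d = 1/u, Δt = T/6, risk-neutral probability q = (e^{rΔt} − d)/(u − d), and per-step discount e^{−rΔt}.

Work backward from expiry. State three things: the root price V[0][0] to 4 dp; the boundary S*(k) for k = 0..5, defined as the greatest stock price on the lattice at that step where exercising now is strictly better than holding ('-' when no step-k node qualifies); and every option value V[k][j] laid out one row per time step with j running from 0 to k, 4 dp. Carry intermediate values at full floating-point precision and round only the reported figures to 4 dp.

price = 7.9924
boundary = - - - 63.8859 52.6926 63.8859
tree:
7.9924
13.3108 3.4974
21.4751 6.4637 0.9415
33.3241 11.6476 2.0150 0.0000
44.5174 20.2493 4.3125 0.0000 0.0000
53.7495 33.3241 9.2295 0.0000 0.0000 0.0000
61.3642 44.5174 19.7530 0.0000 0.0000 0.0000 0.0000

Δt=0.27250, u=1.21243, d=0.82479, q=0.52037, disc=e^(-rΔt)=0.97418
k=6 terminal: V=max(K-S,0) → 61.3642 44.5174 19.7530 0.0000 0.0000 0.0000 0.0000
k=5: j=0 S=43.4605 intr=53.7495 cont=51.2395 V=53.7495[EX]; j=1 S=63.8859 intr=33.3241 cont=30.8141 V=33.3241[EX]; j=2 S=93.9109 intr=3.2991 cont=9.2295 V=9.2295[hold]; j=3 S=138.0469 intr=0.0000 cont=0.0000 V=0.0000[hold]; j=4 S=202.9258 intr=0.0000 cont=0.0000 V=0.0000[hold]; j=5 S=298.2965 intr=0.0000 cont=0.0000 V=0.0000[hold]  S*(5)=63.8859
k=4: j=0 S=52.6926 intr=44.5174 cont=42.0074 V=44.5174[EX]; j=1 S=77.4570 intr=19.7530 cont=20.2493 V=20.2493[hold]; j=2 S=113.8600 intr=0.0000 cont=4.3125 V=4.3125[hold]; j=3 S=167.3717 intr=0.0000 cont=0.0000 V=0.0000[hold]; j=4 S=246.0326 intr=0.0000 cont=0.0000 V=0.0000[hold]  S*(4)=52.6926
k=3: j=0 S=63.8859 intr=33.3241 cont=31.0656 V=33.3241[EX]; j=1 S=93.9109 intr=3.2991 cont=11.6476 V=11.6476[hold]; j=2 S=138.0469 intr=0.0000 cont=2.0150 V=2.0150[hold]; j=3 S=202.9258 intr=0.0000 cont=0.0000 V=0.0000[hold]  S*(3)=63.8859
k=2: j=0 S=77.4570 intr=19.7530 cont=21.4751 V=21.4751[hold]; j=1 S=113.8600 intr=0.0000 cont=6.4637 V=6.4637[hold]; j=2 S=167.3717 intr=0.0000 cont=0.9415 V=0.9415[hold]  S*(2)=-
k=1: j=0 S=93.9109 intr=3.2991 cont=13.3108 V=13.3108[hold]; j=1 S=138.0469 intr=0.0000 cont=3.4974 V=3.4974[hold]  S*(1)=-
k=0: j=0 S=113.8600 intr=0.0000 cont=7.9924 V=7.9924[hold]  S*(0)=-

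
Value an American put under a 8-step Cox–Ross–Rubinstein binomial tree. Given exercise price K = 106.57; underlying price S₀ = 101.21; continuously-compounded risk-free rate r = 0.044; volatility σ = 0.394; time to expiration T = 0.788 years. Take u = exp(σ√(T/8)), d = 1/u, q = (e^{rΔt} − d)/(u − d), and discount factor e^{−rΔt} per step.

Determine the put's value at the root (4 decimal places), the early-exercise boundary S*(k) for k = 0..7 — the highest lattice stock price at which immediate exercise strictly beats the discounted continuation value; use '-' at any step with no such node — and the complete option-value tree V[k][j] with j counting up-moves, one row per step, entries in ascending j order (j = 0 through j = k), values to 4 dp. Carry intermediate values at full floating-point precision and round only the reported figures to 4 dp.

price = 15.7335
boundary = - - - 69.8416 61.7179 69.8416 79.0346 89.4377
tree:
15.7335
21.5599 9.7276
28.6369 14.2868 5.0049
36.7284 20.3570 8.0110 1.8785
44.8521 27.9604 12.5178 3.3283 0.3659
52.0309 36.7284 18.9607 5.8331 0.7158 0.0000
58.3746 44.8521 27.5354 10.0845 1.4004 0.0000 0.0000
63.9805 52.0309 36.7284 17.1323 2.7397 0.0000 0.0000 0.0000
68.9344 58.3746 44.8521 27.5354 5.3600 0.0000 0.0000 0.0000 0.0000

params: Δt=0.09850 u=1.13163 d=0.88368 q=0.48664 e^(-rΔt)=0.99568
t_8 payoffs: 68.9344 58.3746 44.8521 27.5354 5.3600 0.0000 0.0000 0.0000 0.0000
t_7: node(7,0) S=42.5895 payoff=63.9805 vs cont=63.5196 → 63.9805 [stop]  node(7,1) S=54.5391 payoff=52.0309 vs cont=51.5700 → 52.0309 [stop]  node(7,2) S=69.8416 payoff=36.7284 vs cont=36.2675 → 36.7284 [stop]  node(7,3) S=89.4377 payoff=17.1323 vs cont=16.6715 → 17.1323 [stop]  node(7,4) S=114.5319 payoff=0.0000 vs cont=2.7397 → 2.7397 [wait]  node(7,5) S=146.6670 payoff=0.0000 vs cont=0.0000 → 0.0000 [wait]  node(7,6) S=187.8186 payoff=0.0000 vs cont=0.0000 → 0.0000 [wait]  node(7,7) S=240.5163 payoff=0.0000 vs cont=0.0000 → 0.0000 [wait]  ⇒ S*(7)=89.4377
t_6: node(6,0) S=48.1954 payoff=58.3746 vs cont=57.9138 → 58.3746 [stop]  node(6,1) S=61.7179 payoff=44.8521 vs cont=44.3912 → 44.8521 [stop]  node(6,2) S=79.0346 payoff=27.5354 vs cont=27.0745 → 27.5354 [stop]  node(6,3) S=101.2100 payoff=5.3600 vs cont=10.0845 → 10.0845 [wait]  node(6,4) S=129.6073 payoff=0.0000 vs cont=1.4004 → 1.4004 [wait]  node(6,5) S=165.9722 payoff=0.0000 vs cont=0.0000 → 0.0000 [wait]  node(6,6) S=212.5404 payoff=0.0000 vs cont=0.0000 → 0.0000 [wait]  ⇒ S*(6)=79.0346
t_5: node(5,0) S=54.5391 payoff=52.0309 vs cont=51.5700 → 52.0309 [stop]  node(5,1) S=69.8416 payoff=36.7284 vs cont=36.2675 → 36.7284 [stop]  node(5,2) S=89.4377 payoff=17.1323 vs cont=18.9607 → 18.9607 [wait]  node(5,3) S=114.5319 payoff=0.0000 vs cont=5.8331 → 5.8331 [wait]  node(5,4) S=146.6670 payoff=0.0000 vs cont=0.7158 → 0.7158 [wait]  node(5,5) S=187.8186 payoff=0.0000 vs cont=0.0000 → 0.0000 [wait]  ⇒ S*(5)=69.8416
t_4: node(4,0) S=61.7179 payoff=44.8521 vs cont=44.3912 → 44.8521 [stop]  node(4,1) S=79.0346 payoff=27.5354 vs cont=27.9604 → 27.9604 [wait]  node(4,2) S=101.2100 payoff=5.3600 vs cont=12.5178 → 12.5178 [wait]  node(4,3) S=129.6073 payoff=0.0000 vs cont=3.3283 → 3.3283 [wait]  node(4,4) S=165.9722 payoff=0.0000 vs cont=0.3659 → 0.3659 [wait]  ⇒ S*(4)=61.7179
t_3: node(3,0) S=69.8416 payoff=36.7284 vs cont=36.4734 → 36.7284 [stop]  node(3,1) S=89.4377 payoff=17.1323 vs cont=20.3570 → 20.3570 [wait]  node(3,2) S=114.5319 payoff=0.0000 vs cont=8.0110 → 8.0110 [wait]  node(3,3) S=146.6670 payoff=0.0000 vs cont=1.8785 → 1.8785 [wait]  ⇒ S*(3)=69.8416
t_2: node(2,0) S=79.0346 payoff=27.5354 vs cont=28.6369 → 28.6369 [wait]  node(2,1) S=101.2100 payoff=5.3600 vs cont=14.2868 → 14.2868 [wait]  node(2,2) S=129.6073 payoff=0.0000 vs cont=5.0049 → 5.0049 [wait]  ⇒ S*(2)=-
t_1: node(1,0) S=89.4377 payoff=17.1323 vs cont=21.5599 → 21.5599 [wait]  node(1,1) S=114.5319 payoff=0.0000 vs cont=9.7276 → 9.7276 [wait]  ⇒ S*(1)=-
t_0: node(0,0) S=101.2100 payoff=5.3600 vs cont=15.7335 → 15.7335 [wait]  ⇒ S*(0)=-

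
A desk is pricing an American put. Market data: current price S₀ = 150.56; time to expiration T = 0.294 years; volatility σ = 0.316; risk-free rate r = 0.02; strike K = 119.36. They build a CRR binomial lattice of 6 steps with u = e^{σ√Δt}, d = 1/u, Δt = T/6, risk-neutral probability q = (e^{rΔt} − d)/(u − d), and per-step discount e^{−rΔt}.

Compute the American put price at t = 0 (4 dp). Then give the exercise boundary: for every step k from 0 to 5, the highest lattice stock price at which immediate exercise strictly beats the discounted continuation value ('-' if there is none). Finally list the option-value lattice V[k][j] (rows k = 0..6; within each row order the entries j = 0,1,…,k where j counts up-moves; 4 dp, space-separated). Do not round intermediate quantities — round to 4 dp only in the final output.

price = 0.9244
boundary = - - - - - 106.1246
tree:
0.9244
1.6291 0.1913
2.8347 0.3751 0.0000
4.8531 0.7356 0.0000 0.0000
8.1330 1.4425 0.0000 0.0000 0.0000
13.2354 2.8285 0.0000 0.0000 0.0000 0.0000
20.4051 5.5462 0.0000 0.0000 0.0000 0.0000 0.0000

Δt=0.04900  u=1.07245  d=0.93244  q=0.48952  discount=0.99902
step 6 (expiry): payoffs max(K−S,0) = 20.4051 5.5462 0.0000 0.0000 0.0000 0.0000 0.0000
step 5: (k=5,j=0): S=106.1246, (K−S)⁺=13.2354, hold=13.1185 ⇒ V=13.2354 exercise | (k=5,j=1): S=122.0600, (K−S)⁺=0.0000, hold=2.8285 ⇒ V=2.8285 continue | (k=5,j=2): S=140.3883, (K−S)⁺=0.0000, hold=0.0000 ⇒ V=0.0000 continue | (k=5,j=3): S=161.4687, (K−S)⁺=0.0000, hold=0.0000 ⇒ V=0.0000 continue | (k=5,j=4): S=185.7145, (K−S)⁺=0.0000, hold=0.0000 ⇒ V=0.0000 continue | (k=5,j=5): S=213.6010, (K−S)⁺=0.0000, hold=0.0000 ⇒ V=0.0000 continue  boundary S*=106.1246
step 4: (k=4,j=0): S=113.8138, (K−S)⁺=5.5462, hold=8.1330 ⇒ V=8.1330 continue | (k=4,j=1): S=130.9038, (K−S)⁺=0.0000, hold=1.4425 ⇒ V=1.4425 continue | (k=4,j=2): S=150.5600, (K−S)⁺=0.0000, hold=0.0000 ⇒ V=0.0000 continue | (k=4,j=3): S=173.1678, (K−S)⁺=0.0000, hold=0.0000 ⇒ V=0.0000 continue | (k=4,j=4): S=199.1703, (K−S)⁺=0.0000, hold=0.0000 ⇒ V=0.0000 continue  boundary S*=-
step 3: (k=3,j=0): S=122.0600, (K−S)⁺=0.0000, hold=4.8531 ⇒ V=4.8531 continue | (k=3,j=1): S=140.3883, (K−S)⁺=0.0000, hold=0.7356 ⇒ V=0.7356 continue | (k=3,j=2): S=161.4687, (K−S)⁺=0.0000, hold=0.0000 ⇒ V=0.0000 continue | (k=3,j=3): S=185.7145, (K−S)⁺=0.0000, hold=0.0000 ⇒ V=0.0000 continue  boundary S*=-
step 2: (k=2,j=0): S=130.9038, (K−S)⁺=0.0000, hold=2.8347 ⇒ V=2.8347 continue | (k=2,j=1): S=150.5600, (K−S)⁺=0.0000, hold=0.3751 ⇒ V=0.3751 continue | (k=2,j=2): S=173.1678, (K−S)⁺=0.0000, hold=0.0000 ⇒ V=0.0000 continue  boundary S*=-
step 1: (k=1,j=0): S=140.3883, (K−S)⁺=0.0000, hold=1.6291 ⇒ V=1.6291 continue | (k=1,j=1): S=161.4687, (K−S)⁺=0.0000, hold=0.1913 ⇒ V=0.1913 continue  boundary S*=-
step 0: (k=0,j=0): S=150.5600, (K−S)⁺=0.0000, hold=0.9244 ⇒ V=0.9244 continue  boundary S*=-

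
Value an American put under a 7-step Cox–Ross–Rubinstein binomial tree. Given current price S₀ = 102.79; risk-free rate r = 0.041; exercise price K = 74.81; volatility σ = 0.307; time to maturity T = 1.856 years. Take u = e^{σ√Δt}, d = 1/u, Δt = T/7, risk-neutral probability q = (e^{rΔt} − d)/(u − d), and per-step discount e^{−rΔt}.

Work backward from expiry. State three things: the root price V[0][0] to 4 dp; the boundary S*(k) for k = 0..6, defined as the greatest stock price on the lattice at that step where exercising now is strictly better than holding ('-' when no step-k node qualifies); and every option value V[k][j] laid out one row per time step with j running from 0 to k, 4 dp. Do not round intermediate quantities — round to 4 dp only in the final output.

Δt=0.26514, u=1.17126, d=0.85378, q=0.49499, disc=e^(-rΔt)=0.98919
k=7 terminal: V=max(K-S,0) → 40.8180 28.1781 10.8379 0.0000 0.0000 0.0000 0.0000 0.0000
k=6: j=0 S=39.8135 intr=34.9965 cont=34.1877 V=34.9965[EX]; j=1 S=54.6181 intr=20.1919 cont=19.3830 V=20.1919[EX]; j=2 S=74.9280 intr=0.0000 cont=5.4141 V=5.4141[hold]; j=3 S=102.7900 intr=0.0000 cont=0.0000 V=0.0000[hold]; j=4 S=141.0126 intr=0.0000 cont=0.0000 V=0.0000[hold]; j=5 S=193.4483 intr=0.0000 cont=0.0000 V=0.0000[hold]; j=6 S=265.3822 intr=0.0000 cont=0.0000 V=0.0000[hold]  S*(6)=54.6181
k=5: j=0 S=46.6319 intr=28.1781 cont=27.3692 V=28.1781[EX]; j=1 S=63.9721 intr=10.8379 cont=12.7378 V=12.7378[hold]; j=2 S=87.7602 intr=0.0000 cont=2.7046 V=2.7046[hold]; j=3 S=120.3939 intr=0.0000 cont=0.0000 V=0.0000[hold]; j=4 S=165.1625 intr=0.0000 cont=0.0000 V=0.0000[hold]; j=5 S=226.5783 intr=0.0000 cont=0.0000 V=0.0000[hold]  S*(5)=46.6319
k=4: j=0 S=54.6181 intr=20.1919 cont=20.3133 V=20.3133[hold]; j=1 S=74.9280 intr=0.0000 cont=7.6874 V=7.6874[hold]; j=2 S=102.7900 intr=0.0000 cont=1.3511 V=1.3511[hold]; j=3 S=141.0126 intr=0.0000 cont=0.0000 V=0.0000[hold]; j=4 S=193.4483 intr=0.0000 cont=0.0000 V=0.0000[hold]  S*(4)=-
k=3: j=0 S=63.9721 intr=10.8379 cont=13.9116 V=13.9116[hold]; j=1 S=87.7602 intr=0.0000 cont=4.5018 V=4.5018[hold]; j=2 S=120.3939 intr=0.0000 cont=0.6749 V=0.6749[hold]; j=3 S=165.1625 intr=0.0000 cont=0.0000 V=0.0000[hold]  S*(3)=-
k=2: j=0 S=74.9280 intr=0.0000 cont=9.1538 V=9.1538[hold]; j=1 S=102.7900 intr=0.0000 cont=2.5793 V=2.5793[hold]; j=2 S=141.0126 intr=0.0000 cont=0.3372 V=0.3372[hold]  S*(2)=-
k=1: j=0 S=87.7602 intr=0.0000 cont=5.8357 V=5.8357[hold]; j=1 S=120.3939 intr=0.0000 cont=1.4536 V=1.4536[hold]  S*(1)=-
k=0: j=0 S=102.7900 intr=0.0000 cont=3.6270 V=3.6270[hold]  S*(0)=-

price = 3.6270
boundary = - - - - - 46.6319 54.6181
tree:
3.6270
5.8357 1.4536
9.1538 2.5793 0.3372
13.9116 4.5018 0.6749 0.0000
20.3133 7.6874 1.3511 0.0000 0.0000
28.1781 12.7378 2.7046 0.0000 0.0000 0.0000
34.9965 20.1919 5.4141 0.0000 0.0000 0.0000 0.0000
40.8180 28.1781 10.8379 0.0000 0.0000 0.0000 0.0000 0.0000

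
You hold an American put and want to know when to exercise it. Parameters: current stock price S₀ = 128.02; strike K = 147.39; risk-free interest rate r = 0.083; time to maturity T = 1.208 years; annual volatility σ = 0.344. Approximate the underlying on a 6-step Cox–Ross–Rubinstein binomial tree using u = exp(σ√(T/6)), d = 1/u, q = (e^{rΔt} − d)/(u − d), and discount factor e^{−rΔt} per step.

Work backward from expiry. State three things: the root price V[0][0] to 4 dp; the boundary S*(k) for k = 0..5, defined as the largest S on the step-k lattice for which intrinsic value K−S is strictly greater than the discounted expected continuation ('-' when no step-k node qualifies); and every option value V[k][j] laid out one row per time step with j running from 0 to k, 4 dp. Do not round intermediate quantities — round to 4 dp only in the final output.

price = 25.8164
boundary = - - 94.0174 109.7092 94.0174 109.7092
tree:
25.8164
37.8581 15.3585
53.3726 24.5340 7.2487
66.8200 37.6808 12.9970 2.0906
78.3440 53.3726 22.6192 4.3910 0.0000
88.2197 66.8200 37.6808 9.2224 0.0000 0.0000
96.6829 78.3440 53.3726 19.3700 0.0000 0.0000 0.0000

Δt=0.20133  u=1.16690  d=0.85697  q=0.51586  discount=0.98343
step 6 (expiry): payoffs max(K−S,0) = 96.6829 78.3440 53.3726 19.3700 0.0000 0.0000 0.0000
step 5: (k=5,j=0): S=59.1703, (K−S)⁺=88.2197, hold=85.7772 ⇒ V=88.2197 exercise | (k=5,j=1): S=80.5700, (K−S)⁺=66.8200, hold=64.3775 ⇒ V=66.8200 exercise | (k=5,j=2): S=109.7092, (K−S)⁺=37.6808, hold=35.2383 ⇒ V=37.6808 exercise | (k=5,j=3): S=149.3870, (K−S)⁺=0.0000, hold=9.2224 ⇒ V=9.2224 continue | (k=5,j=4): S=203.4147, (K−S)⁺=0.0000, hold=0.0000 ⇒ V=0.0000 continue | (k=5,j=5): S=276.9823, (K−S)⁺=0.0000, hold=0.0000 ⇒ V=0.0000 continue  boundary S*=109.7092
step 4: (k=4,j=0): S=69.0460, (K−S)⁺=78.3440, hold=75.9015 ⇒ V=78.3440 exercise | (k=4,j=1): S=94.0174, (K−S)⁺=53.3726, hold=50.9301 ⇒ V=53.3726 exercise | (k=4,j=2): S=128.0200, (K−S)⁺=19.3700, hold=22.6192 ⇒ V=22.6192 continue | (k=4,j=3): S=174.3201, (K−S)⁺=0.0000, hold=4.3910 ⇒ V=4.3910 continue | (k=4,j=4): S=237.3653, (K−S)⁺=0.0000, hold=0.0000 ⇒ V=0.0000 continue  boundary S*=94.0174
step 3: (k=3,j=0): S=80.5700, (K−S)⁺=66.8200, hold=64.3775 ⇒ V=66.8200 exercise | (k=3,j=1): S=109.7092, (K−S)⁺=37.6808, hold=36.8866 ⇒ V=37.6808 exercise | (k=3,j=2): S=149.3870, (K−S)⁺=0.0000, hold=12.9970 ⇒ V=12.9970 continue | (k=3,j=3): S=203.4147, (K−S)⁺=0.0000, hold=2.0906 ⇒ V=2.0906 continue  boundary S*=109.7092
step 2: (k=2,j=0): S=94.0174, (K−S)⁺=53.3726, hold=50.9301 ⇒ V=53.3726 exercise | (k=2,j=1): S=128.0200, (K−S)⁺=19.3700, hold=24.5340 ⇒ V=24.5340 continue | (k=2,j=2): S=174.3201, (K−S)⁺=0.0000, hold=7.2487 ⇒ V=7.2487 continue  boundary S*=94.0174
step 1: (k=1,j=0): S=109.7092, (K−S)⁺=37.6808, hold=37.8581 ⇒ V=37.8581 continue | (k=1,j=1): S=149.3870, (K−S)⁺=0.0000, hold=15.3585 ⇒ V=15.3585 continue  boundary S*=-
step 0: (k=0,j=0): S=128.0200, (K−S)⁺=19.3700, hold=25.8164 ⇒ V=25.8164 continue  boundary S*=-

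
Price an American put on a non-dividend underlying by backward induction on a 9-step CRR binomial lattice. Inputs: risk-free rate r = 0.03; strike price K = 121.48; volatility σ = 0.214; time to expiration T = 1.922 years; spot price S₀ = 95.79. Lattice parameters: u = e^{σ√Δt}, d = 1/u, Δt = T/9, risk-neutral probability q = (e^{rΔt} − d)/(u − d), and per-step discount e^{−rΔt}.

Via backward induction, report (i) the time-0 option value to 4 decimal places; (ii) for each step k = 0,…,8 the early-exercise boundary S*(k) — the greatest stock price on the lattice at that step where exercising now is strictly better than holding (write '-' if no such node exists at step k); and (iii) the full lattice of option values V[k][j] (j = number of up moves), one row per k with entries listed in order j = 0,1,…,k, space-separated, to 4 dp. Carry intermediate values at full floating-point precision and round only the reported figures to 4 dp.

price = 26.6978
boundary = - 86.7703 78.5999 86.7703 78.5999 86.7703 95.7900 86.7703 95.7900
tree:
26.6978
34.7097 19.2681
42.8801 26.2876 12.7065
50.2811 34.7097 18.4550 7.2940
56.9853 42.8801 25.8471 11.5219 3.2874
63.0582 50.2811 34.7097 17.5819 5.7924 0.9004
68.5593 56.9853 42.8801 25.6900 9.9436 1.8409 0.0000
73.5423 63.0582 50.2811 34.7097 16.4476 3.7638 0.0000 0.0000
78.0562 68.5593 56.9853 42.8801 25.6900 7.6951 0.0000 0.0000 0.0000
82.1450 73.5423 63.0582 50.2811 34.7097 15.7327 0.0000 0.0000 0.0000 0.0000

Δt=0.21356, u=1.10395, d=0.90584, q=0.50774, disc=e^(-rΔt)=0.99361
k=9 terminal: V=max(K-S,0) → 82.1450 73.5423 63.0582 50.2811 34.7097 15.7327 0.0000 0.0000 0.0000 0.0000
k=8: j=0 S=43.4238 intr=78.0562 cont=77.2804 V=78.0562[EX]; j=1 S=52.9207 intr=68.5593 cont=67.7835 V=68.5593[EX]; j=2 S=64.4947 intr=56.9853 cont=56.2095 V=56.9853[EX]; j=3 S=78.5999 intr=42.8801 cont=42.1043 V=42.8801[EX]; j=4 S=95.7900 intr=25.6900 cont=24.9142 V=25.6900[EX]; j=5 S=116.7396 intr=4.7404 cont=7.6951 V=7.6951[hold]; j=6 S=142.2710 intr=0.0000 cont=0.0000 V=0.0000[hold]; j=7 S=173.3862 intr=0.0000 cont=0.0000 V=0.0000[hold]; j=8 S=211.3063 intr=0.0000 cont=0.0000 V=0.0000[hold]  S*(8)=95.7900
k=7: j=0 S=47.9377 intr=73.5423 cont=72.7665 V=73.5423[EX]; j=1 S=58.4218 intr=63.0582 cont=62.2824 V=63.0582[EX]; j=2 S=71.1989 intr=50.2811 cont=49.5053 V=50.2811[EX]; j=3 S=86.7703 intr=34.7097 cont=33.9339 V=34.7097[EX]; j=4 S=105.7473 intr=15.7327 cont=16.4476 V=16.4476[hold]; j=5 S=128.8746 intr=0.0000 cont=3.7638 V=3.7638[hold]; j=6 S=157.0599 intr=0.0000 cont=0.0000 V=0.0000[hold]; j=7 S=191.4095 intr=0.0000 cont=0.0000 V=0.0000[hold]  S*(7)=86.7703
k=6: j=0 S=52.9207 intr=68.5593 cont=67.7835 V=68.5593[EX]; j=1 S=64.4947 intr=56.9853 cont=56.2095 V=56.9853[EX]; j=2 S=78.5999 intr=42.8801 cont=42.1043 V=42.8801[EX]; j=3 S=95.7900 intr=25.6900 cont=25.2749 V=25.6900[EX]; j=4 S=116.7396 intr=4.7404 cont=9.9436 V=9.9436[hold]; j=5 S=142.2710 intr=0.0000 cont=1.8409 V=1.8409[hold]; j=6 S=173.3862 intr=0.0000 cont=0.0000 V=0.0000[hold]  S*(6)=95.7900
k=5: j=0 S=58.4218 intr=63.0582 cont=62.2824 V=63.0582[EX]; j=1 S=71.1989 intr=50.2811 cont=49.5053 V=50.2811[EX]; j=2 S=86.7703 intr=34.7097 cont=33.9339 V=34.7097[EX]; j=3 S=105.7473 intr=15.7327 cont=17.5819 V=17.5819[hold]; j=4 S=128.8746 intr=0.0000 cont=5.7924 V=5.7924[hold]; j=5 S=157.0599 intr=0.0000 cont=0.9004 V=0.9004[hold]  S*(5)=86.7703
k=4: j=0 S=64.4947 intr=56.9853 cont=56.2095 V=56.9853[EX]; j=1 S=78.5999 intr=42.8801 cont=42.1043 V=42.8801[EX]; j=2 S=95.7900 intr=25.6900 cont=25.8471 V=25.8471[hold]; j=3 S=116.7396 intr=4.7404 cont=11.5219 V=11.5219[hold]; j=4 S=142.2710 intr=0.0000 cont=3.2874 V=3.2874[hold]  S*(4)=78.5999
k=3: j=0 S=71.1989 intr=50.2811 cont=49.5053 V=50.2811[EX]; j=1 S=86.7703 intr=34.7097 cont=34.0132 V=34.7097[EX]; j=2 S=105.7473 intr=15.7327 cont=18.4550 V=18.4550[hold]; j=3 S=128.8746 intr=0.0000 cont=7.2940 V=7.2940[hold]  S*(3)=86.7703
k=2: j=0 S=78.5999 intr=42.8801 cont=42.1043 V=42.8801[EX]; j=1 S=95.7900 intr=25.6900 cont=26.2876 V=26.2876[hold]; j=2 S=116.7396 intr=4.7404 cont=12.7065 V=12.7065[hold]  S*(2)=78.5999
k=1: j=0 S=86.7703 intr=34.7097 cont=34.2354 V=34.7097[EX]; j=1 S=105.7473 intr=15.7327 cont=19.2681 V=19.2681[hold]  S*(1)=86.7703
k=0: j=0 S=95.7900 intr=25.6900 cont=26.6978 V=26.6978[hold]  S*(0)=-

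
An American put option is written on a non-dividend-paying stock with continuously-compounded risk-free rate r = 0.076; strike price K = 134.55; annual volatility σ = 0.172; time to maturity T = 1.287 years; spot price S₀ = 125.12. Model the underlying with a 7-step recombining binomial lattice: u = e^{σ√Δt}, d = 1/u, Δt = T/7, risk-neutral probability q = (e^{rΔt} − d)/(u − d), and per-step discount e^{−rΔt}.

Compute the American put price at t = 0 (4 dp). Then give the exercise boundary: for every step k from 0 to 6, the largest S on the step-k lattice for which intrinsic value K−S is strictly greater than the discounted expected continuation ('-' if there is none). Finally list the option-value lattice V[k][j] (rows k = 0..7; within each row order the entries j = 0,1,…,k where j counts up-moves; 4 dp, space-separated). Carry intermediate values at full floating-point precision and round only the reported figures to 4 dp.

params: Δt=0.18386 u=1.07654 d=0.92890 q=0.57688 e^(-rΔt)=0.98612
t_7 payoffs: 59.8847 48.0177 34.2646 18.3257 0.0000 0.0000 0.0000 0.0000
t_6: node(6,0) S=80.3801 payoff=54.1699 vs cont=52.3029 → 54.1699 [stop]  node(6,1) S=93.1554 payoff=41.3946 vs cont=39.5276 → 41.3946 [stop]  node(6,2) S=107.9611 payoff=26.5889 vs cont=24.7219 → 26.5889 [stop]  node(6,3) S=125.1200 payoff=9.4300 vs cont=7.6464 → 9.4300 [stop]  node(6,4) S=145.0061 payoff=0.0000 vs cont=0.0000 → 0.0000 [wait]  node(6,5) S=168.0527 payoff=0.0000 vs cont=0.0000 → 0.0000 [wait]  node(6,6) S=194.7623 payoff=0.0000 vs cont=0.0000 → 0.0000 [wait]  ⇒ S*(6)=125.1200
t_5: node(5,0) S=86.5323 payoff=48.0177 vs cont=46.1507 → 48.0177 [stop]  node(5,1) S=100.2854 payoff=34.2646 vs cont=32.3976 → 34.2646 [stop]  node(5,2) S=116.2243 payoff=18.3257 vs cont=16.4587 → 18.3257 [stop]  node(5,3) S=134.6965 payoff=0.0000 vs cont=3.9346 → 3.9346 [wait]  node(5,4) S=156.1047 payoff=0.0000 vs cont=0.0000 → 0.0000 [wait]  node(5,5) S=180.9153 payoff=0.0000 vs cont=0.0000 → 0.0000 [wait]  ⇒ S*(5)=116.2243
t_4: node(4,0) S=93.1554 payoff=41.3946 vs cont=39.5276 → 41.3946 [stop]  node(4,1) S=107.9611 payoff=26.5889 vs cont=24.7219 → 26.5889 [stop]  node(4,2) S=125.1200 payoff=9.4300 vs cont=9.8847 → 9.8847 [wait]  node(4,3) S=145.0061 payoff=0.0000 vs cont=1.6417 → 1.6417 [wait]  node(4,4) S=168.0527 payoff=0.0000 vs cont=0.0000 → 0.0000 [wait]  ⇒ S*(4)=107.9611
t_3: node(3,0) S=100.2854 payoff=34.2646 vs cont=32.3976 → 34.2646 [stop]  node(3,1) S=116.2243 payoff=18.3257 vs cont=16.7173 → 18.3257 [stop]  node(3,2) S=134.6965 payoff=0.0000 vs cont=5.0583 → 5.0583 [wait]  node(3,3) S=156.1047 payoff=0.0000 vs cont=0.6850 → 0.6850 [wait]  ⇒ S*(3)=116.2243
t_2: node(2,0) S=107.9611 payoff=26.5889 vs cont=24.7219 → 26.5889 [stop]  node(2,1) S=125.1200 payoff=9.4300 vs cont=10.5239 → 10.5239 [wait]  node(2,2) S=145.0061 payoff=0.0000 vs cont=2.5002 → 2.5002 [wait]  ⇒ S*(2)=107.9611
t_1: node(1,0) S=116.2243 payoff=18.3257 vs cont=17.0810 → 18.3257 [stop]  node(1,1) S=134.6965 payoff=0.0000 vs cont=5.8134 → 5.8134 [wait]  ⇒ S*(1)=116.2243
t_0: node(0,0) S=125.1200 payoff=9.4300 vs cont=10.9535 → 10.9535 [wait]  ⇒ S*(0)=-

price = 10.9535
boundary = - 116.2243 107.9611 116.2243 107.9611 116.2243 125.1200
tree:
10.9535
18.3257 5.8134
26.5889 10.5239 2.5002
34.2646 18.3257 5.0583 0.6850
41.3946 26.5889 9.8847 1.6417 0.0000
48.0177 34.2646 18.3257 3.9346 0.0000 0.0000
54.1699 41.3946 26.5889 9.4300 0.0000 0.0000 0.0000
59.8847 48.0177 34.2646 18.3257 0.0000 0.0000 0.0000 0.0000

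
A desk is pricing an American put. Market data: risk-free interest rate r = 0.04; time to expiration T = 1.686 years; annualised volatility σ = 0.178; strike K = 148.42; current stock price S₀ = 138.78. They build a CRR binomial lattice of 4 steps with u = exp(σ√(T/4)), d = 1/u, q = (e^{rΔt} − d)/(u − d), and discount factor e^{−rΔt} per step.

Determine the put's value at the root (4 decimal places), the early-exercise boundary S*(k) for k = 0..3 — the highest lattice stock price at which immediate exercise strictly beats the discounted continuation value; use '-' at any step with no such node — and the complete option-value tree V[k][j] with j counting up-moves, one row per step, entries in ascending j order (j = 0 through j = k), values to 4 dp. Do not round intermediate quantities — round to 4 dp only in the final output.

Δt=0.42150, u=1.12251, d=0.89086, q=0.54454, disc=e^(-rΔt)=0.98328
k=4 terminal: V=max(K-S,0) → 61.0075 38.2787 9.6400 0.0000 0.0000
k=3: j=0 S=98.1210 intr=50.2990 cont=47.8177 V=50.2990[EX]; j=1 S=123.6342 intr=24.7858 cont=22.3044 V=24.7858[EX]; j=2 S=155.7813 intr=0.0000 cont=4.3172 V=4.3172[hold]; j=3 S=196.2872 intr=0.0000 cont=0.0000 V=0.0000[hold]  S*(3)=123.6342
k=2: j=0 S=110.1413 intr=38.2787 cont=35.7973 V=38.2787[EX]; j=1 S=138.7800 intr=9.6400 cont=13.4117 V=13.4117[hold]; j=2 S=174.8653 intr=0.0000 cont=1.9334 V=1.9334[hold]  S*(2)=110.1413
k=1: j=0 S=123.6342 intr=24.7858 cont=24.3240 V=24.7858[EX]; j=1 S=155.7813 intr=0.0000 cont=7.0416 V=7.0416[hold]  S*(1)=123.6342
k=0: j=0 S=138.7800 intr=9.6400 cont=14.8705 V=14.8705[hold]  S*(0)=-

price = 14.8705
boundary = - 123.6342 110.1413 123.6342
tree:
14.8705
24.7858 7.0416
38.2787 13.4117 1.9334
50.2990 24.7858 4.3172 0.0000
61.0075 38.2787 9.6400 0.0000 0.0000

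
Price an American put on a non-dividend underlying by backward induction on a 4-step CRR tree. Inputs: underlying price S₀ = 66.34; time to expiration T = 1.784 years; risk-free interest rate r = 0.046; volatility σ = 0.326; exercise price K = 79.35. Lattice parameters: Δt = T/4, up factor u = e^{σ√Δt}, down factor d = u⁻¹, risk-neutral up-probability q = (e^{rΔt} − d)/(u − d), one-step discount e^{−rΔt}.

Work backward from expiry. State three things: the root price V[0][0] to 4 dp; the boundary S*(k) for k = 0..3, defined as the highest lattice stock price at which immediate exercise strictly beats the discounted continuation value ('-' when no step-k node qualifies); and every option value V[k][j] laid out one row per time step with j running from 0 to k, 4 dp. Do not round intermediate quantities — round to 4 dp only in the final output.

Δt=0.44600, u=1.24323, d=0.80436, q=0.49302, disc=e^(-rΔt)=0.97969
k=4 terminal: V=max(K-S,0) → 51.5805 36.4288 13.0100 0.0000 0.0000
k=3: j=0 S=34.5239 intr=44.8261 cont=43.2147 V=44.8261[EX]; j=1 S=53.3610 intr=25.9890 cont=24.3777 V=25.9890[EX]; j=2 S=82.4759 intr=0.0000 cont=6.4619 V=6.4619[hold]; j=3 S=127.4766 intr=0.0000 cont=0.0000 V=0.0000[hold]  S*(3)=53.3610
k=2: j=0 S=42.9212 intr=36.4288 cont=34.8174 V=36.4288[EX]; j=1 S=66.3400 intr=13.0100 cont=16.0296 V=16.0296[hold]; j=2 S=102.5366 intr=0.0000 cont=3.2096 V=3.2096[hold]  S*(2)=42.9212
k=1: j=0 S=53.3610 intr=25.9890 cont=25.8361 V=25.9890[EX]; j=1 S=82.4759 intr=0.0000 cont=9.5120 V=9.5120[hold]  S*(1)=53.3610
k=0: j=0 S=66.3400 intr=13.0100 cont=17.5028 V=17.5028[hold]  S*(0)=-

price = 17.5028
boundary = - 53.3610 42.9212 53.3610
tree:
17.5028
25.9890 9.5120
36.4288 16.0296 3.2096
44.8261 25.9890 6.4619 0.0000
51.5805 36.4288 13.0100 0.0000 0.0000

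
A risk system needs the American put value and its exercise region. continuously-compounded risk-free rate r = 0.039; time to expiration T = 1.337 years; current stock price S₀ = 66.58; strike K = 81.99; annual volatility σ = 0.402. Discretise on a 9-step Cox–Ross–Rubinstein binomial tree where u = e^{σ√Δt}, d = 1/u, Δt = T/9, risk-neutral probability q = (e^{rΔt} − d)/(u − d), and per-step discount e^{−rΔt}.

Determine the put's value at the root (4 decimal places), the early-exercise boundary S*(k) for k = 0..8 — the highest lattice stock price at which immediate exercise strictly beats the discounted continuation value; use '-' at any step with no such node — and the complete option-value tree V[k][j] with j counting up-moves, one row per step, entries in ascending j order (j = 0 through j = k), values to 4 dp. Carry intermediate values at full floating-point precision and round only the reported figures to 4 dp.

params: Δt=0.14856 u=1.16759 d=0.85646 q=0.48002 e^(-rΔt)=0.99422
t_9 payoffs: 65.4807 59.4834 51.3075 40.1615 24.9666 4.2518 0.0000 0.0000 0.0000 0.0000
t_8: node(8,0) S=19.2761 payoff=62.7139 vs cont=62.2403 → 62.7139 [stop]  node(8,1) S=26.2785 payoff=55.7115 vs cont=55.2379 → 55.7115 [stop]  node(8,2) S=35.8246 payoff=46.1654 vs cont=45.6918 → 46.1654 [stop]  node(8,3) S=48.8385 payoff=33.1515 vs cont=32.6778 → 33.1515 [stop]  node(8,4) S=66.5800 payoff=15.4100 vs cont=14.9364 → 15.4100 [stop]  node(8,5) S=90.7664 payoff=0.0000 vs cont=2.1981 → 2.1981 [wait]  node(8,6) S=123.7390 payoff=0.0000 vs cont=0.0000 → 0.0000 [wait]  node(8,7) S=168.6894 payoff=0.0000 vs cont=0.0000 → 0.0000 [wait]  node(8,8) S=229.9689 payoff=0.0000 vs cont=0.0000 → 0.0000 [wait]  ⇒ S*(8)=66.5800
t_7: node(7,0) S=22.5066 payoff=59.4834 vs cont=59.0098 → 59.4834 [stop]  node(7,1) S=30.6825 payoff=51.3075 vs cont=50.8339 → 51.3075 [stop]  node(7,2) S=41.8285 payoff=40.1615 vs cont=39.6879 → 40.1615 [stop]  node(7,3) S=57.0234 payoff=24.9666 vs cont=24.4929 → 24.9666 [stop]  node(7,4) S=77.7382 payoff=4.2518 vs cont=9.0157 → 9.0157 [wait]  node(7,5) S=105.9780 payoff=0.0000 vs cont=1.1364 → 1.1364 [wait]  node(7,6) S=144.4765 payoff=0.0000 vs cont=0.0000 → 0.0000 [wait]  node(7,7) S=196.9602 payoff=0.0000 vs cont=0.0000 → 0.0000 [wait]  ⇒ S*(7)=57.0234
t_6: node(6,0) S=26.2785 payoff=55.7115 vs cont=55.2379 → 55.7115 [stop]  node(6,1) S=35.8246 payoff=46.1654 vs cont=45.6918 → 46.1654 [stop]  node(6,2) S=48.8385 payoff=33.1515 vs cont=32.6778 → 33.1515 [stop]  node(6,3) S=66.5800 payoff=15.4100 vs cont=17.2099 → 17.2099 [wait]  node(6,4) S=90.7664 payoff=0.0000 vs cont=5.2032 → 5.2032 [wait]  node(6,5) S=123.7390 payoff=0.0000 vs cont=0.5875 → 0.5875 [wait]  node(6,6) S=168.6894 payoff=0.0000 vs cont=0.0000 → 0.0000 [wait]  ⇒ S*(6)=48.8385
t_5: node(5,0) S=30.6825 payoff=51.3075 vs cont=50.8339 → 51.3075 [stop]  node(5,1) S=41.8285 payoff=40.1615 vs cont=39.6879 → 40.1615 [stop]  node(5,2) S=57.0234 payoff=24.9666 vs cont=25.3519 → 25.3519 [wait]  node(5,3) S=77.7382 payoff=4.2518 vs cont=11.3804 → 11.3804 [wait]  node(5,4) S=105.9780 payoff=0.0000 vs cont=2.9703 → 2.9703 [wait]  node(5,5) S=144.4765 payoff=0.0000 vs cont=0.3037 → 0.3037 [wait]  ⇒ S*(5)=41.8285
t_4: node(4,0) S=35.8246 payoff=46.1654 vs cont=45.6918 → 46.1654 [stop]  node(4,1) S=48.8385 payoff=33.1515 vs cont=32.8617 → 33.1515 [stop]  node(4,2) S=66.5800 payoff=15.4100 vs cont=18.5376 → 18.5376 [wait]  node(4,3) S=90.7664 payoff=0.0000 vs cont=7.3010 → 7.3010 [wait]  node(4,4) S=123.7390 payoff=0.0000 vs cont=1.6805 → 1.6805 [wait]  ⇒ S*(4)=48.8385
t_3: node(3,0) S=41.8285 payoff=40.1615 vs cont=39.6879 → 40.1615 [stop]  node(3,1) S=57.0234 payoff=24.9666 vs cont=25.9856 → 25.9856 [wait]  node(3,2) S=77.7382 payoff=4.2518 vs cont=13.0679 → 13.0679 [wait]  node(3,3) S=105.9780 payoff=0.0000 vs cont=4.5765 → 4.5765 [wait]  ⇒ S*(3)=41.8285
t_2: node(2,0) S=48.8385 payoff=33.1515 vs cont=33.1641 → 33.1641 [wait]  node(2,1) S=66.5800 payoff=15.4100 vs cont=19.6706 → 19.6706 [wait]  node(2,2) S=90.7664 payoff=0.0000 vs cont=8.9399 → 8.9399 [wait]  ⇒ S*(2)=-
t_1: node(1,0) S=57.0234 payoff=24.9666 vs cont=26.5328 → 26.5328 [wait]  node(1,1) S=77.7382 payoff=4.2518 vs cont=14.4358 → 14.4358 [wait]  ⇒ S*(1)=-
t_0: node(0,0) S=66.5800 payoff=15.4100 vs cont=20.6063 → 20.6063 [wait]  ⇒ S*(0)=-

price = 20.6063
boundary = - - - 41.8285 48.8385 41.8285 48.8385 57.0234 66.5800
tree:
20.6063
26.5328 14.4358
33.1641 19.6706 8.9399
40.1615 25.9856 13.0679 4.5765
46.1654 33.1515 18.5376 7.3010 1.6805
51.3075 40.1615 25.3519 11.3804 2.9703 0.3037
55.7115 46.1654 33.1515 17.2099 5.2032 0.5875 0.0000
59.4834 51.3075 40.1615 24.9666 9.0157 1.1364 0.0000 0.0000
62.7139 55.7115 46.1654 33.1515 15.4100 2.1981 0.0000 0.0000 0.0000
65.4807 59.4834 51.3075 40.1615 24.9666 4.2518 0.0000 0.0000 0.0000 0.0000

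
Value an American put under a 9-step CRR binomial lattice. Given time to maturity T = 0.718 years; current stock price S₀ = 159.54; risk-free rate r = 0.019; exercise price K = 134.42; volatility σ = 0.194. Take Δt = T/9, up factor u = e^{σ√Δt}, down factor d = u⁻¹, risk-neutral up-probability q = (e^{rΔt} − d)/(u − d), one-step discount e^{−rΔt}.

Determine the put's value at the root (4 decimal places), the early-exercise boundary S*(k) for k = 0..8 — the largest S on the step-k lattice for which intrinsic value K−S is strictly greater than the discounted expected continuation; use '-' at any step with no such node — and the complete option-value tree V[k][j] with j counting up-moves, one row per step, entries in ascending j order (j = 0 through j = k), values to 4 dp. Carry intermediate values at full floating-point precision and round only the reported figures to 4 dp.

Δt=0.07978  u=1.05632  d=0.94668  q=0.50014  discount=0.99849
step 9 (expiry): payoffs max(K−S,0) = 36.9897 25.7052 13.1137 0.0000 0.0000 0.0000 0.0000 0.0000 0.0000 0.0000
step 8: (k=8,j=0): S=102.9180, (K−S)⁺=31.5020, hold=31.2984 ⇒ V=31.5020 exercise | (k=8,j=1): S=114.8381, (K−S)⁺=19.5819, hold=19.3783 ⇒ V=19.5819 exercise | (k=8,j=2): S=128.1388, (K−S)⁺=6.2812, hold=6.5451 ⇒ V=6.5451 continue | (k=8,j=3): S=142.9799, (K−S)⁺=0.0000, hold=0.0000 ⇒ V=0.0000 continue | (k=8,j=4): S=159.5400, (K−S)⁺=0.0000, hold=0.0000 ⇒ V=0.0000 continue | (k=8,j=5): S=178.0181, (K−S)⁺=0.0000, hold=0.0000 ⇒ V=0.0000 continue | (k=8,j=6): S=198.6363, (K−S)⁺=0.0000, hold=0.0000 ⇒ V=0.0000 continue | (k=8,j=7): S=221.6426, (K−S)⁺=0.0000, hold=0.0000 ⇒ V=0.0000 continue | (k=8,j=8): S=247.3134, (K−S)⁺=0.0000, hold=0.0000 ⇒ V=0.0000 continue  boundary S*=114.8381
step 7: (k=7,j=0): S=108.7148, (K−S)⁺=25.7052, hold=25.5016 ⇒ V=25.7052 exercise | (k=7,j=1): S=121.3063, (K−S)⁺=13.1137, hold=13.0419 ⇒ V=13.1137 exercise | (k=7,j=2): S=135.3561, (K−S)⁺=0.0000, hold=3.2667 ⇒ V=3.2667 continue | (k=7,j=3): S=151.0332, (K−S)⁺=0.0000, hold=0.0000 ⇒ V=0.0000 continue | (k=7,j=4): S=168.5260, (K−S)⁺=0.0000, hold=0.0000 ⇒ V=0.0000 continue | (k=7,j=5): S=188.0448, (K−S)⁺=0.0000, hold=0.0000 ⇒ V=0.0000 continue | (k=7,j=6): S=209.8244, (K−S)⁺=0.0000, hold=0.0000 ⇒ V=0.0000 continue | (k=7,j=7): S=234.1264, (K−S)⁺=0.0000, hold=0.0000 ⇒ V=0.0000 continue  boundary S*=121.3063
step 6: (k=6,j=0): S=114.8381, (K−S)⁺=19.5819, hold=19.3783 ⇒ V=19.5819 exercise | (k=6,j=1): S=128.1388, (K−S)⁺=6.2812, hold=8.1764 ⇒ V=8.1764 continue | (k=6,j=2): S=142.9799, (K−S)⁺=0.0000, hold=1.6304 ⇒ V=1.6304 continue | (k=6,j=3): S=159.5400, (K−S)⁺=0.0000, hold=0.0000 ⇒ V=0.0000 continue | (k=6,j=4): S=178.0181, (K−S)⁺=0.0000, hold=0.0000 ⇒ V=0.0000 continue | (k=6,j=5): S=198.6363, (K−S)⁺=0.0000, hold=0.0000 ⇒ V=0.0000 continue | (k=6,j=6): S=221.6426, (K−S)⁺=0.0000, hold=0.0000 ⇒ V=0.0000 continue  boundary S*=114.8381
step 5: (k=5,j=0): S=121.3063, (K−S)⁺=13.1137, hold=13.8566 ⇒ V=13.8566 continue | (k=5,j=1): S=135.3561, (K−S)⁺=0.0000, hold=4.8951 ⇒ V=4.8951 continue | (k=5,j=2): S=151.0332, (K−S)⁺=0.0000, hold=0.8137 ⇒ V=0.8137 continue | (k=5,j=3): S=168.5260, (K−S)⁺=0.0000, hold=0.0000 ⇒ V=0.0000 continue | (k=5,j=4): S=188.0448, (K−S)⁺=0.0000, hold=0.0000 ⇒ V=0.0000 continue | (k=5,j=5): S=209.8244, (K−S)⁺=0.0000, hold=0.0000 ⇒ V=0.0000 continue  boundary S*=-
step 4: (k=4,j=0): S=128.1388, (K−S)⁺=6.2812, hold=9.3604 ⇒ V=9.3604 continue | (k=4,j=1): S=142.9799, (K−S)⁺=0.0000, hold=2.8495 ⇒ V=2.8495 continue | (k=4,j=2): S=159.5400, (K−S)⁺=0.0000, hold=0.4061 ⇒ V=0.4061 continue | (k=4,j=3): S=178.0181, (K−S)⁺=0.0000, hold=0.0000 ⇒ V=0.0000 continue | (k=4,j=4): S=198.6363, (K−S)⁺=0.0000, hold=0.0000 ⇒ V=0.0000 continue  boundary S*=-
step 3: (k=3,j=0): S=135.3561, (K−S)⁺=0.0000, hold=6.0948 ⇒ V=6.0948 continue | (k=3,j=1): S=151.0332, (K−S)⁺=0.0000, hold=1.6250 ⇒ V=1.6250 continue | (k=3,j=2): S=168.5260, (K−S)⁺=0.0000, hold=0.2027 ⇒ V=0.2027 continue | (k=3,j=3): S=188.0448, (K−S)⁺=0.0000, hold=0.0000 ⇒ V=0.0000 continue  boundary S*=-
step 2: (k=2,j=0): S=142.9799, (K−S)⁺=0.0000, hold=3.8534 ⇒ V=3.8534 continue | (k=2,j=1): S=159.5400, (K−S)⁺=0.0000, hold=0.9123 ⇒ V=0.9123 continue | (k=2,j=2): S=178.0181, (K−S)⁺=0.0000, hold=0.1012 ⇒ V=0.1012 continue  boundary S*=-
step 1: (k=1,j=0): S=151.0332, (K−S)⁺=0.0000, hold=2.3788 ⇒ V=2.3788 continue | (k=1,j=1): S=168.5260, (K−S)⁺=0.0000, hold=0.5058 ⇒ V=0.5058 continue  boundary S*=-
step 0: (k=0,j=0): S=159.5400, (K−S)⁺=0.0000, hold=1.4399 ⇒ V=1.4399 continue  boundary S*=-

price = 1.4399
boundary = - - - - - - 114.8381 121.3063 114.8381
tree:
1.4399
2.3788 0.5058
3.8534 0.9123 0.1012
6.0948 1.6250 0.2027 0.0000
9.3604 2.8495 0.4061 0.0000 0.0000
13.8566 4.8951 0.8137 0.0000 0.0000 0.0000
19.5819 8.1764 1.6304 0.0000 0.0000 0.0000 0.0000
25.7052 13.1137 3.2667 0.0000 0.0000 0.0000 0.0000 0.0000
31.5020 19.5819 6.5451 0.0000 0.0000 0.0000 0.0000 0.0000 0.0000
36.9897 25.7052 13.1137 0.0000 0.0000 0.0000 0.0000 0.0000 0.0000 0.0000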